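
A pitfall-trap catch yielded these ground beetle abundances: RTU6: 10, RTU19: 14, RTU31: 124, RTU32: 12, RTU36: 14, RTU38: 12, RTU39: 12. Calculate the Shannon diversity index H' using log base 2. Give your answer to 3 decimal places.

1.916

Total N = 10+14+124+12+14+12+12 = 198, so the proportions are 0.05051, 0.07071, 0.62626, 0.06061, 0.07071, 0.06061, 0.06061 (working shown to 5 dp, full precision carried).
Each pᵢ log₂ pᵢ term: 0.05051×(-4.30743)=-0.21755, 0.07071×(-3.82200)=-0.27024, 0.62626×(-0.67516)=-0.42283, 0.06061×(-4.04439)=-0.24511, 0.07071×(-3.82200)=-0.27024, 0.06061×(-4.04439)=-0.24511, 0.06061×(-4.04439)=-0.24511.
Sum = -1.91620, so H' = 1.916.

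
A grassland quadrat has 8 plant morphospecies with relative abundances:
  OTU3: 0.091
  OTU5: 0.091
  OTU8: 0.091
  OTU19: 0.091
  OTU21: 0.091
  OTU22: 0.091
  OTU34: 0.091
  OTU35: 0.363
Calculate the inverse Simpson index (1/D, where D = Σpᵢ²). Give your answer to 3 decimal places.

5.270

D = 0.091² + 0.091² + 0.091² + 0.091² + 0.091² + 0.091² + 0.091² + 0.363² = 0.0082810 + 0.0082810 + 0.0082810 + 0.0082810 + 0.0082810 + 0.0082810 + 0.0082810 + 0.1317690 = 0.1897360 (working shown to 7 dp, full precision carried).
So 1/D = 5.27048, i.e. 5.270 to 3 decimal places.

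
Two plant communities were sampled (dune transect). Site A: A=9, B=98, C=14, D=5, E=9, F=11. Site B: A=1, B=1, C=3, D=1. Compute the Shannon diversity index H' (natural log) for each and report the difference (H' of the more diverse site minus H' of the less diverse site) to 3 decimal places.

Site A: N=146, proportions 0.06164, 0.67123, 0.09589, 0.03425, 0.06164, 0.07534, giving H' = 1.14629 (working shown to 5 dp, full precision carried).
Site B: N=6, proportions 0.16667, 0.16667, 0.5, 0.16667, giving H' = 1.24245.
Difference = |1.14629 − 1.24245| = 0.09616, i.e. 0.096 to 3 decimal places.

0.096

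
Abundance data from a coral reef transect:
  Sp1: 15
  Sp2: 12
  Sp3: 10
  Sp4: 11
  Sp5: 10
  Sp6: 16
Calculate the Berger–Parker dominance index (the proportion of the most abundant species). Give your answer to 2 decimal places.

Total N = 15+12+10+11+10+16 = 74, so the proportions are 0.2027, 0.1622, 0.1351, 0.1486, 0.1351, 0.2162 (working shown to 4 dp, full precision carried).
The largest proportion is 0.2162, i.e. d = 0.22 to 2 decimal places.

0.22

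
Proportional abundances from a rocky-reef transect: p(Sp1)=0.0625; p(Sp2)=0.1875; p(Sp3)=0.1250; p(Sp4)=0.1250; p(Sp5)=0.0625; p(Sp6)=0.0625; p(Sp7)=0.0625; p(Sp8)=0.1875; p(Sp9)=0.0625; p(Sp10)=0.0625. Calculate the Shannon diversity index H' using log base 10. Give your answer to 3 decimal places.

Each pᵢ log₁₀ pᵢ term (working shown to 5 dp, full precision carried): 0.0625×(-1.20412)=-0.07526, 0.1875×(-0.72700)=-0.13631, 0.125×(-0.90309)=-0.11289, 0.125×(-0.90309)=-0.11289, 0.0625×(-1.20412)=-0.07526, 0.0625×(-1.20412)=-0.07526, 0.0625×(-1.20412)=-0.07526, 0.1875×(-0.72700)=-0.13631, 0.0625×(-1.20412)=-0.07526, 0.0625×(-1.20412)=-0.07526.
Sum = -0.94994, so H' = 0.950.

0.950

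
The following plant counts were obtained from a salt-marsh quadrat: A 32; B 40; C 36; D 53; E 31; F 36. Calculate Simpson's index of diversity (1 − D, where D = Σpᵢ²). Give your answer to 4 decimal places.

Total N = 32+40+36+53+31+36 = 228, so the proportions are 0.140351, 0.175439, 0.157895, 0.232456, 0.135965, 0.157895 (working shown to 6 dp, full precision carried).
D = 0.140351² + 0.175439² + 0.157895² + 0.232456² + 0.135965² + 0.157895² = 0.019698 + 0.030779 + 0.024931 + 0.054036 + 0.018486 + 0.024931 = 0.172861.
So 1 − D = 0.827139, i.e. 0.8271 to 4 decimal places.

0.8271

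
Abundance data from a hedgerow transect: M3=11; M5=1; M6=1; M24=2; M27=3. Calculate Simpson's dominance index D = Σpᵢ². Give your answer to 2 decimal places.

0.42

Total N = 11+1+1+2+3 = 18, so the proportions are 0.6111, 0.0556, 0.0556, 0.1111, 0.1667 (working shown to 4 dp, full precision carried).
D = 0.6111² + 0.0556² + 0.0556² + 0.1111² + 0.1667² = 0.3735 + 0.0031 + 0.0031 + 0.0123 + 0.0278 = 0.4198.
To 2 decimal places, D = 0.42.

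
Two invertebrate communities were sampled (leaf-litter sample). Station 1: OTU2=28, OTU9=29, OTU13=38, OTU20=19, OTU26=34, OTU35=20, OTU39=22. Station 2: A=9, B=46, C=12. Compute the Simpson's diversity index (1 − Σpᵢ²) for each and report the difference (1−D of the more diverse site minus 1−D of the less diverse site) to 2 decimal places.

0.37

Station 1: N=190, proportions 0.1474, 0.1526, 0.2, 0.1, 0.1789, 0.1053, 0.1158, giving 1−D = 0.8485 (working shown to 4 dp, full precision carried).
Station 2: N=67, proportions 0.1343, 0.6866, 0.1791, giving 1−D = 0.4785.
Difference = |0.8485 − 0.4785| = 0.3700, i.e. 0.37 to 2 decimal places.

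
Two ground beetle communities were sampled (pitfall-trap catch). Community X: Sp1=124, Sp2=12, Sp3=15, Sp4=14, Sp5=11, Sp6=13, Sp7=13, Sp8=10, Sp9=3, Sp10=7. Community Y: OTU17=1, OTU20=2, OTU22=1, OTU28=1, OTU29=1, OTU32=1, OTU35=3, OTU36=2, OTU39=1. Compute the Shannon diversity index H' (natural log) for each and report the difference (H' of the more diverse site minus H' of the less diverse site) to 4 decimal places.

0.4707

Community X: N=222, proportions 0.558559, 0.054054, 0.067568, 0.063063, 0.04955, 0.058559, 0.058559, 0.045045, 0.013514, 0.031532, giving H' = 1.627407 (working shown to 6 dp, full precision carried).
Community Y: N=13, proportions 0.076923, 0.153846, 0.076923, 0.076923, 0.076923, 0.076923, 0.230769, 0.153846, 0.076923, giving H' = 2.098147.
Difference = |1.627407 − 2.098147| = 0.470740, i.e. 0.4707 to 4 decimal places.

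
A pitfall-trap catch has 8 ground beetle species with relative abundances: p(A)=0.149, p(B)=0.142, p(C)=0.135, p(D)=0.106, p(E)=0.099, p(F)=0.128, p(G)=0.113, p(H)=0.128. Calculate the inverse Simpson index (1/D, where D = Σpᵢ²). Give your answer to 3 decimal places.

D = 0.149² + 0.142² + 0.135² + 0.106² + 0.099² + 0.128² + 0.113² + 0.128² = 0.0222010 + 0.0201640 + 0.0182250 + 0.0112360 + 0.0098010 + 0.0163840 + 0.0127690 + 0.0163840 = 0.1271640 (working shown to 7 dp, full precision carried).
So 1/D = 7.86386, i.e. 7.864 to 3 decimal places.

7.864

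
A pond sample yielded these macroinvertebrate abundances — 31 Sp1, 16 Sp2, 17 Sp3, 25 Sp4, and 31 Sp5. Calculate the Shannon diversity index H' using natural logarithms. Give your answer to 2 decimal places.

Total N = 31+16+17+25+31 = 120, so the proportions are 0.2583, 0.1333, 0.1417, 0.2083, 0.2583 (working shown to 4 dp, full precision carried).
Each pᵢ ln pᵢ term: 0.2583×(-1.3535)=-0.3497, 0.1333×(-2.0149)=-0.2687, 0.1417×(-1.9543)=-0.2769, 0.2083×(-1.5686)=-0.3268, 0.2583×(-1.3535)=-0.3497.
Sum = -1.5716, so H' = 1.57.

1.57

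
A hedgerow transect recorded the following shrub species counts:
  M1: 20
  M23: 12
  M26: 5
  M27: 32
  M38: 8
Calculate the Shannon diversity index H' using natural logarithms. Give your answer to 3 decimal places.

Total N = 20+12+5+32+8 = 77, so the proportions are 0.25974, 0.15584, 0.06494, 0.41558, 0.1039 (working shown to 5 dp, full precision carried).
Each pᵢ ln pᵢ term: 0.25974×(-1.34807)=-0.35015, 0.15584×(-1.85890)=-0.28970, 0.06494×(-2.73437)=-0.17756, 0.41558×(-0.87807)=-0.36491, 0.1039×(-2.26436)=-0.23526.
Sum = -1.41757, so H' = 1.418.

1.418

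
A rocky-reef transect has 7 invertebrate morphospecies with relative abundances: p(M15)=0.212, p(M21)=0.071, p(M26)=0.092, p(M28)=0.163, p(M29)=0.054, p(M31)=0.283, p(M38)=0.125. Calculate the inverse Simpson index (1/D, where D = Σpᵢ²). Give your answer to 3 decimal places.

D = 0.212² + 0.071² + 0.092² + 0.163² + 0.054² + 0.283² + 0.125² = 0.0449440 + 0.0050410 + 0.0084640 + 0.0265690 + 0.0029160 + 0.0800890 + 0.0156250 = 0.1836480 (working shown to 7 dp, full precision carried).
So 1/D = 5.44520, i.e. 5.445 to 3 decimal places.

5.445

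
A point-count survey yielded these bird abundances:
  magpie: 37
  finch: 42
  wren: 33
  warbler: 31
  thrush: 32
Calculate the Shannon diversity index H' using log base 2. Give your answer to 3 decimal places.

2.313

Total N = 37+42+33+31+32 = 175, so the proportions are 0.21143, 0.24, 0.18857, 0.17714, 0.18286 (working shown to 5 dp, full precision carried).
Each pᵢ log₂ pᵢ term: 0.21143×(-2.24176)=-0.47397, 0.24×(-2.05889)=-0.49413, 0.18857×(-2.40682)=-0.45386, 0.17714×(-2.49701)=-0.44233, 0.18286×(-2.45121)=-0.44822.
Sum = -2.31251, so H' = 2.313.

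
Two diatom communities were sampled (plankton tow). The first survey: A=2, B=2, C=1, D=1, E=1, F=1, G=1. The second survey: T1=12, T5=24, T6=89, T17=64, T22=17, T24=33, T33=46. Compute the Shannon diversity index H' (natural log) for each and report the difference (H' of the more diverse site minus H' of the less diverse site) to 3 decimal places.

0.136

The first survey: N=9, proportions 0.22222, 0.22222, 0.11111, 0.11111, 0.11111, 0.11111, 0.11111, giving H' = 1.88916 (working shown to 5 dp, full precision carried).
The second survey: N=285, proportions 0.04211, 0.08421, 0.31228, 0.22456, 0.05965, 0.11579, 0.1614, giving H' = 1.75278.
Difference = |1.88916 − 1.75278| = 0.13638, i.e. 0.136 to 3 decimal places.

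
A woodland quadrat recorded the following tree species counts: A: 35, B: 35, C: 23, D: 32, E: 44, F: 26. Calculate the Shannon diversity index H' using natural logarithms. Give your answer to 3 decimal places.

Total N = 35+35+23+32+44+26 = 195, so the proportions are 0.17949, 0.17949, 0.11795, 0.1641, 0.22564, 0.13333 (working shown to 5 dp, full precision carried).
Each pᵢ ln pᵢ term: 0.17949×(-1.71765)=-0.30830, 0.17949×(-1.71765)=-0.30830, 0.11795×(-2.13751)=-0.25212, 0.1641×(-1.80726)=-0.29658, 0.22564×(-1.48881)=-0.33594, 0.13333×(-2.01490)=-0.26865.
Sum = -1.76988, so H' = 1.770.

1.770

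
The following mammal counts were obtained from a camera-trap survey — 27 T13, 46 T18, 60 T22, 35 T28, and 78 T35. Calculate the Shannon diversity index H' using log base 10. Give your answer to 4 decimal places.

Total N = 27+46+60+35+78 = 246, so the proportions are 0.109756, 0.186992, 0.243902, 0.142276, 0.317073 (working shown to 6 dp, full precision carried).
Each pᵢ log₁₀ pᵢ term: 0.109756×(-0.959571)=-0.105319, 0.186992×(-0.728177)=-0.136163, 0.243902×(-0.612784)=-0.149459, 0.142276×(-0.846867)=-0.120489, 0.317073×(-0.498841)=-0.158169.
Sum = -0.669600, so H' = 0.6696.

0.6696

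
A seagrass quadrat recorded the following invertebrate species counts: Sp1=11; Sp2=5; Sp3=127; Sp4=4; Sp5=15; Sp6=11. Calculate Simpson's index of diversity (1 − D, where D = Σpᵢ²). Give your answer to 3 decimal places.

0.444

Total N = 11+5+127+4+15+11 = 173, so the proportions are 0.06358, 0.0289, 0.7341, 0.02312, 0.08671, 0.06358 (working shown to 5 dp, full precision carried).
D = 0.06358² + 0.0289² + 0.7341² + 0.02312² + 0.08671² + 0.06358² = 0.00404 + 0.00084 + 0.53891 + 0.00053 + 0.00752 + 0.00404 = 0.55588.
So 1 − D = 0.44412, i.e. 0.444 to 3 decimal places.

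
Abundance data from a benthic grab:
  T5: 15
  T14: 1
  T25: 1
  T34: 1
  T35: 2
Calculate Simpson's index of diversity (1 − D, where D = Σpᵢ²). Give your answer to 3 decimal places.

0.420

Total N = 15+1+1+1+2 = 20, so the proportions are 0.75, 0.05, 0.05, 0.05, 0.1 (working shown to 5 dp, full precision carried).
D = 0.75² + 0.05² + 0.05² + 0.05² + 0.1² = 0.56250 + 0.00250 + 0.00250 + 0.00250 + 0.01000 = 0.58000.
So 1 − D = 0.42000, i.e. 0.420 to 3 decimal places.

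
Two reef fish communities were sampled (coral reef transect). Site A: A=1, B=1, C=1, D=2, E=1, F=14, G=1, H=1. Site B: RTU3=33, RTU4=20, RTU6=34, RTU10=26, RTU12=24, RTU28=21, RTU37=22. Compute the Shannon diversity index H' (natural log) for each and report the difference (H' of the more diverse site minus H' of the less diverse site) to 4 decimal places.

Site A: N=22, proportions 0.045455, 0.045455, 0.045455, 0.090909, 0.045455, 0.636364, 0.045455, 0.045455, giving H' = 1.348629 (working shown to 6 dp, full precision carried).
Site B: N=180, proportions 0.183333, 0.111111, 0.188889, 0.144444, 0.133333, 0.116667, 0.122222, giving H' = 1.925638.
Difference = |1.348629 − 1.925638| = 0.577009, i.e. 0.5770 to 4 decimal places.

0.5770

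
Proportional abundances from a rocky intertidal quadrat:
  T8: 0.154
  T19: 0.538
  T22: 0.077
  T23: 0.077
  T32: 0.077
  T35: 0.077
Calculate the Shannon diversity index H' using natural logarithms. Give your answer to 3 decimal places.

Each pᵢ ln pᵢ term (working shown to 5 dp, full precision carried): 0.154×(-1.87080)=-0.28810, 0.538×(-0.61990)=-0.33350, 0.077×(-2.56395)=-0.19742, 0.077×(-2.56395)=-0.19742, 0.077×(-2.56395)=-0.19742, 0.077×(-2.56395)=-0.19742.
Sum = -1.41130, so H' = 1.411.

1.411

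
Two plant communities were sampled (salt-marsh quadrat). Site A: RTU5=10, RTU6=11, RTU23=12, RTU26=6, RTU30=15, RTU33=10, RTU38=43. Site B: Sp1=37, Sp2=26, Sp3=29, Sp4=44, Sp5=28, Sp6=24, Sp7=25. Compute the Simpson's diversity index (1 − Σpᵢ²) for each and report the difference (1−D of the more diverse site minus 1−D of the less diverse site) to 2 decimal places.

0.07

Site A: N=107, proportions 0.0935, 0.1028, 0.1121, 0.0561, 0.1402, 0.0935, 0.4019, giving 1−D = 0.7751 (working shown to 4 dp, full precision carried).
Site B: N=213, proportions 0.1737, 0.1221, 0.1362, 0.2066, 0.1315, 0.1127, 0.1174, giving 1−D = 0.8500.
Difference = |0.7751 − 0.8500| = 0.0749, i.e. 0.07 to 2 decimal places.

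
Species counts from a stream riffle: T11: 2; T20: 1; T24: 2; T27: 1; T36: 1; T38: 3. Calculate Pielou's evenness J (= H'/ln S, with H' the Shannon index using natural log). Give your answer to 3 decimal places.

0.946

Total N = 2+1+2+1+1+3 = 10, so the proportions are 0.2, 0.1, 0.2, 0.1, 0.1, 0.3 (working shown to 5 dp, full precision carried).
H' = −Σ pᵢ ln pᵢ = −((-0.32189) + (-0.23026) + (-0.32189) + (-0.23026) + (-0.23026) + (-0.36119)) = 1.69574.
With S = 6 species, ln S = 1.79176, so J = 1.69574/1.79176 = 0.94641, i.e. 0.946 to 3 decimal places.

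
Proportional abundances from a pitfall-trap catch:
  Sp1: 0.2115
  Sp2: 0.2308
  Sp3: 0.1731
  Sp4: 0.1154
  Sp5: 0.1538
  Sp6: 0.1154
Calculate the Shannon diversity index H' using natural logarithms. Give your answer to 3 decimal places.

1.757

Each pᵢ ln pᵢ term (working shown to 5 dp, full precision carried): 0.2115×(-1.55353)=-0.32857, 0.2308×(-1.46620)=-0.33840, 0.1731×(-1.75389)=-0.30360, 0.1154×(-2.15935)=-0.24919, 0.1538×(-1.87210)=-0.28793, 0.1154×(-2.15935)=-0.24919.
Sum = -1.75688, so H' = 1.757.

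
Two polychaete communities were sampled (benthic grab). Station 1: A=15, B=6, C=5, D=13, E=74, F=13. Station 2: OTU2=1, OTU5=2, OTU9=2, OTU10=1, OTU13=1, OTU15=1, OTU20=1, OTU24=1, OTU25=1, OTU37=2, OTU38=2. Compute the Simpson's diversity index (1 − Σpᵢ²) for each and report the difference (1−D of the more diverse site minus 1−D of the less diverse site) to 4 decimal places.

0.2820

Station 1: N=126, proportions 0.119048, 0.047619, 0.039683, 0.103175, 0.587302, 0.103175, giving 1−D = 0.615772 (working shown to 6 dp, full precision carried).
Station 2: N=15, proportions 0.066667, 0.133333, 0.133333, 0.066667, 0.066667, 0.066667, 0.066667, 0.066667, 0.066667, 0.133333, 0.133333, giving 1−D = 0.897778.
Difference = |0.615772 − 0.897778| = 0.282006, i.e. 0.2820 to 4 decimal places.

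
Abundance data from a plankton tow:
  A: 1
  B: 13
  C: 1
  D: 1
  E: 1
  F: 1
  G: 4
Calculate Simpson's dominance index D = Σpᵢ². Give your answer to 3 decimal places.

Total N = 1+13+1+1+1+1+4 = 22, so the proportions are 0.04545, 0.59091, 0.04545, 0.04545, 0.04545, 0.04545, 0.18182 (working shown to 5 dp, full precision carried).
D = 0.04545² + 0.59091² + 0.04545² + 0.04545² + 0.04545² + 0.04545² + 0.18182² = 0.00207 + 0.34917 + 0.00207 + 0.00207 + 0.00207 + 0.00207 + 0.03306 = 0.39256.
To 3 decimal places, D = 0.393.

0.393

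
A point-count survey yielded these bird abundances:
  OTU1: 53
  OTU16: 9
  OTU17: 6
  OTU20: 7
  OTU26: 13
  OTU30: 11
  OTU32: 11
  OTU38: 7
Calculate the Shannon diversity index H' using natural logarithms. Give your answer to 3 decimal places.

Total N = 53+9+6+7+13+11+11+7 = 117, so the proportions are 0.45299, 0.07692, 0.05128, 0.05983, 0.11111, 0.09402, 0.09402, 0.05983 (working shown to 5 dp, full precision carried).
Each pᵢ ln pᵢ term: 0.45299×(-0.79188)=-0.35872, 0.07692×(-2.56495)=-0.19730, 0.05128×(-2.97041)=-0.15233, 0.05983×(-2.81626)=-0.16849, 0.11111×(-2.19722)=-0.24414, 0.09402×(-2.36428)=-0.22228, 0.09402×(-2.36428)=-0.22228, 0.05983×(-2.81626)=-0.16849.
Sum = -1.73404, so H' = 1.734.

1.734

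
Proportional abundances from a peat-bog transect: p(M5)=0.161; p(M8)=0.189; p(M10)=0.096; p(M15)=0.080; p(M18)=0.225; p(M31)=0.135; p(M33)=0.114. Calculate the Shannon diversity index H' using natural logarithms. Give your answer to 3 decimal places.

1.889

Each pᵢ ln pᵢ term (working shown to 5 dp, full precision carried): 0.161×(-1.82635)=-0.29404, 0.189×(-1.66601)=-0.31488, 0.096×(-2.34341)=-0.22497, 0.08×(-2.52573)=-0.20206, 0.225×(-1.49165)=-0.33562, 0.135×(-2.00248)=-0.27033, 0.114×(-2.17156)=-0.24756.
Sum = -1.88946, so H' = 1.889.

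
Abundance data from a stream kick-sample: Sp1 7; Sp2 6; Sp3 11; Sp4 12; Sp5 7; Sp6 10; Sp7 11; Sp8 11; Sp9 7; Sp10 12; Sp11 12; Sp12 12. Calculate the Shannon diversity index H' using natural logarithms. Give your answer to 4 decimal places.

Total N = 7+6+11+12+7+10+11+11+7+12+12+12 = 118, so the proportions are 0.059322, 0.050847, 0.09322, 0.101695, 0.059322, 0.084746, 0.09322, 0.09322, 0.059322, 0.101695, 0.101695, 0.101695 (working shown to 6 dp, full precision carried).
Each pᵢ ln pᵢ term: 0.059322×(-2.824774)=-0.167571, 0.050847×(-2.978925)=-0.151471, 0.09322×(-2.372789)=-0.221192, 0.101695×(-2.285778)=-0.232452, 0.059322×(-2.824774)=-0.167571, 0.084746×(-2.468100)=-0.209161, 0.09322×(-2.372789)=-0.221192, 0.09322×(-2.372789)=-0.221192, 0.059322×(-2.824774)=-0.167571, 0.101695×(-2.285778)=-0.232452, 0.101695×(-2.285778)=-0.232452, 0.101695×(-2.285778)=-0.232452.
Sum = -2.456731, so H' = 2.4567.

2.4567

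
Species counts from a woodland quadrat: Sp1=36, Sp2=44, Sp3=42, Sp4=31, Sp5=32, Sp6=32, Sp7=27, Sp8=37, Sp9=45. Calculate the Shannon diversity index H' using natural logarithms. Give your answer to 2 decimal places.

Total N = 36+44+42+31+32+32+27+37+45 = 326, so the proportions are 0.1104, 0.135, 0.1288, 0.0951, 0.0982, 0.0982, 0.0828, 0.1135, 0.138 (working shown to 4 dp, full precision carried).
Each pᵢ ln pᵢ term: 0.1104×(-2.2034)=-0.2433, 0.135×(-2.0027)=-0.2703, 0.1288×(-2.0492)=-0.2640, 0.0951×(-2.3529)=-0.2237, 0.0982×(-2.3212)=-0.2278, 0.0982×(-2.3212)=-0.2278, 0.0828×(-2.4911)=-0.2063, 0.1135×(-2.1760)=-0.2470, 0.138×(-1.9802)=-0.2733.
Sum = -2.1837, so H' = 2.18.

2.18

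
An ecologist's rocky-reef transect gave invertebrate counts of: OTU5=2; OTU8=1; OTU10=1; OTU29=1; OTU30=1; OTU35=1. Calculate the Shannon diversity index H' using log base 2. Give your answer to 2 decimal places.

Total N = 2+1+1+1+1+1 = 7, so the proportions are 0.2857, 0.1429, 0.1429, 0.1429, 0.1429, 0.1429 (working shown to 4 dp, full precision carried).
Each pᵢ log₂ pᵢ term: 0.2857×(-1.8074)=-0.5164, 0.1429×(-2.8074)=-0.4011, 0.1429×(-2.8074)=-0.4011, 0.1429×(-2.8074)=-0.4011, 0.1429×(-2.8074)=-0.4011, 0.1429×(-2.8074)=-0.4011.
Sum = -2.5216, so H' = 2.52.

2.52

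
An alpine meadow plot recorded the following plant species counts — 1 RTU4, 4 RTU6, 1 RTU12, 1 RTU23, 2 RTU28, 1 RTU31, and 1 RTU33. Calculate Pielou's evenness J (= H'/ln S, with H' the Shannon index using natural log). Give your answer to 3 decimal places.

0.908

Total N = 1+4+1+1+2+1+1 = 11, so the proportions are 0.09091, 0.36364, 0.09091, 0.09091, 0.18182, 0.09091, 0.09091 (working shown to 5 dp, full precision carried).
H' = −Σ pᵢ ln pᵢ = −((-0.21799) + (-0.36785) + (-0.21799) + (-0.21799) + (-0.30995) + (-0.21799) + (-0.21799)) = 1.76776.
With S = 7 species, ln S = 1.94591, so J = 1.76776/1.94591 = 0.90845, i.e. 0.908 to 3 decimal places.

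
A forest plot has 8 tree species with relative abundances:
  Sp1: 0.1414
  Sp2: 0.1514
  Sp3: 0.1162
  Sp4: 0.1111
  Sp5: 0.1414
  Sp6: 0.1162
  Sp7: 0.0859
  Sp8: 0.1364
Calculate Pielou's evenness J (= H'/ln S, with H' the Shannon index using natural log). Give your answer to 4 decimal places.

H' = −Σ pᵢ ln pᵢ = −((-0.276601) + (-0.285817) + (-0.250114) + (-0.244123) + (-0.276601) + (-0.250114) + (-0.210848) + (-0.271731)) = 2.065949 (working shown to 6 dp, full precision carried).
With S = 8 species, ln S = 2.079442, so J = 2.065949/2.079442 = 0.993512, i.e. 0.9935 to 4 decimal places.

0.9935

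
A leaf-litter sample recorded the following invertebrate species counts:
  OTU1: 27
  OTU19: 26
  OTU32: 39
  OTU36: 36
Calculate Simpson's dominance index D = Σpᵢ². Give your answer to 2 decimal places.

Total N = 27+26+39+36 = 128, so the proportions are 0.2109, 0.2031, 0.3047, 0.2812 (working shown to 4 dp, full precision carried).
D = 0.2109² + 0.2031² + 0.3047² + 0.2812² = 0.0445 + 0.0413 + 0.0928 + 0.0791 = 0.2577.
To 2 decimal places, D = 0.26.

0.26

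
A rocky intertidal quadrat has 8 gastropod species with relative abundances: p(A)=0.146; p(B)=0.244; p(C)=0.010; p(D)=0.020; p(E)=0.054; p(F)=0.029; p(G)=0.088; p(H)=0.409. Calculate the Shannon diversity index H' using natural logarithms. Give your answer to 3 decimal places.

1.589

Each pᵢ ln pᵢ term (working shown to 5 dp, full precision carried): 0.146×(-1.92415)=-0.28093, 0.244×(-1.41059)=-0.34418, 0.01×(-4.60517)=-0.04605, 0.02×(-3.91202)=-0.07824, 0.054×(-2.91877)=-0.15761, 0.029×(-3.54046)=-0.10267, 0.088×(-2.43042)=-0.21388, 0.409×(-0.89404)=-0.36566.
Sum = -1.58923, so H' = 1.589.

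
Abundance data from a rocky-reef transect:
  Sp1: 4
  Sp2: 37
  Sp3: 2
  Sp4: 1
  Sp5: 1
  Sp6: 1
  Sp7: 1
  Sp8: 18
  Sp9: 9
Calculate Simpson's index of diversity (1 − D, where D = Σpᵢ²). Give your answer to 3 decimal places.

Total N = 4+37+2+1+1+1+1+18+9 = 74, so the proportions are 0.05405, 0.5, 0.02703, 0.01351, 0.01351, 0.01351, 0.01351, 0.24324, 0.12162 (working shown to 5 dp, full precision carried).
D = 0.05405² + 0.5² + 0.02703² + 0.01351² + 0.01351² + 0.01351² + 0.01351² + 0.24324² + 0.12162² = 0.00292 + 0.25000 + 0.00073 + 0.00018 + 0.00018 + 0.00018 + 0.00018 + 0.05917 + 0.01479 = 0.32834.
So 1 − D = 0.67166, i.e. 0.672 to 3 decimal places.

0.672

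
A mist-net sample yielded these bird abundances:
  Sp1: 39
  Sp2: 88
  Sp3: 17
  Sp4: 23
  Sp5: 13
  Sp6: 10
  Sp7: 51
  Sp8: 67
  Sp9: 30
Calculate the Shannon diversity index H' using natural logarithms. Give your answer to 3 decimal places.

Total N = 39+88+17+23+13+10+51+67+30 = 338, so the proportions are 0.11538, 0.26036, 0.0503, 0.06805, 0.03846, 0.02959, 0.15089, 0.19822, 0.08876 (working shown to 5 dp, full precision carried).
Each pᵢ ln pᵢ term: 0.11538×(-2.15948)=-0.24917, 0.26036×(-1.34571)=-0.35036, 0.0503×(-2.98983)=-0.15038, 0.06805×(-2.68755)=-0.18288, 0.03846×(-3.25810)=-0.12531, 0.02959×(-3.52046)=-0.10416, 0.15089×(-1.89122)=-0.28536, 0.19822×(-1.61835)=-0.32080, 0.08876×(-2.42185)=-0.21496.
Sum = -1.98337, so H' = 1.983.

1.983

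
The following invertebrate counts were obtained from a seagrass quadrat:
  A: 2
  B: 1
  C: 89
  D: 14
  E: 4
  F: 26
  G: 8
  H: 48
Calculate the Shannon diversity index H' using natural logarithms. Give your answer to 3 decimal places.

1.453

Total N = 2+1+89+14+4+26+8+48 = 192, so the proportions are 0.01042, 0.00521, 0.46354, 0.07292, 0.02083, 0.13542, 0.04167, 0.25 (working shown to 5 dp, full precision carried).
Each pᵢ ln pᵢ term: 0.01042×(-4.56435)=-0.04755, 0.00521×(-5.25750)=-0.02738, 0.46354×(-0.76886)=-0.35640, 0.07292×(-2.61844)=-0.19093, 0.02083×(-3.87120)=-0.08065, 0.13542×(-1.99940)=-0.27075, 0.04167×(-3.17805)=-0.13242, 0.25×(-1.38629)=-0.34657.
Sum = -1.45265, so H' = 1.453.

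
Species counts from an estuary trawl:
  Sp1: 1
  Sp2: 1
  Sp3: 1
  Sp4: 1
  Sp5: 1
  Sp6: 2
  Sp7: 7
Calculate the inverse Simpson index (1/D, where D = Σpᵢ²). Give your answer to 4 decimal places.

Total N = 1+1+1+1+1+2+7 = 14, so the proportions are 0.07142857, 0.07142857, 0.07142857, 0.07142857, 0.07142857, 0.14285714, 0.5 (working shown to 8 dp, full precision carried).
D = 0.07142857² + 0.07142857² + 0.07142857² + 0.07142857² + 0.07142857² + 0.14285714² + 0.5² = 0.00510204 + 0.00510204 + 0.00510204 + 0.00510204 + 0.00510204 + 0.02040816 + 0.25000000 = 0.29591837.
So 1/D = 3.379310, i.e. 3.3793 to 4 decimal places.

3.3793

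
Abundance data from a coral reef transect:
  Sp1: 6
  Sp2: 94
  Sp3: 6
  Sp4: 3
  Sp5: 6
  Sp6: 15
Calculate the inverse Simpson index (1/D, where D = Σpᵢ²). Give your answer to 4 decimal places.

1.8414

Total N = 6+94+6+3+6+15 = 130, so the proportions are 0.0461538, 0.7230769, 0.0461538, 0.0230769, 0.0461538, 0.1153846 (working shown to 7 dp, full precision carried).
D = 0.0461538² + 0.7230769² + 0.0461538² + 0.0230769² + 0.0461538² + 0.1153846² = 0.0021302 + 0.5228402 + 0.0021302 + 0.0005325 + 0.0021302 + 0.0133136 = 0.5430769.
So 1/D = 1.841360, i.e. 1.8414 to 4 decimal places.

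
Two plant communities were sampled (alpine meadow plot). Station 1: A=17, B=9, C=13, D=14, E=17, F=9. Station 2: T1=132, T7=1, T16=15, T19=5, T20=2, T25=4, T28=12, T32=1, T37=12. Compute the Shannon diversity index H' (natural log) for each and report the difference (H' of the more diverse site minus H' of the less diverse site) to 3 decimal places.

Station 1: N=79, proportions 0.21519, 0.11392, 0.16456, 0.17722, 0.21519, 0.11392, giving H' = 1.75970 (working shown to 5 dp, full precision carried).
Station 2: N=184, proportions 0.71739, 0.00543, 0.08152, 0.02717, 0.01087, 0.02174, 0.06522, 0.00543, 0.06522, giving H' = 1.08577.
Difference = |1.75970 − 1.08577| = 0.67393, i.e. 0.674 to 3 decimal places.

0.674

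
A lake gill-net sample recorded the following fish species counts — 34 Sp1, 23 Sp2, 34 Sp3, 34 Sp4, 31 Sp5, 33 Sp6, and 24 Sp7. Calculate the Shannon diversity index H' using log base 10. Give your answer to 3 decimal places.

0.840

Total N = 34+23+34+34+31+33+24 = 213, so the proportions are 0.15962, 0.10798, 0.15962, 0.15962, 0.14554, 0.15493, 0.11268 (working shown to 5 dp, full precision carried).
Each pᵢ log₁₀ pᵢ term: 0.15962×(-0.79690)=-0.12720, 0.10798×(-0.96665)=-0.10438, 0.15962×(-0.79690)=-0.12720, 0.15962×(-0.79690)=-0.12720, 0.14554×(-0.83702)=-0.12182, 0.15493×(-0.80987)=-0.12547, 0.11268×(-0.94817)=-0.10684.
Sum = -0.84012, so H' = 0.840.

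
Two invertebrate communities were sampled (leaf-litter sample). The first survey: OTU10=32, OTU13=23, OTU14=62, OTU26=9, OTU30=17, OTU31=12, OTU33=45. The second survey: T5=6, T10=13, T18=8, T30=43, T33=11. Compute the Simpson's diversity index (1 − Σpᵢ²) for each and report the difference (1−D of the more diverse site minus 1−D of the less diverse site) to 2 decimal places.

The first survey: N=200, proportions 0.16, 0.115, 0.31, 0.045, 0.085, 0.06, 0.225, giving 1−D = 0.8016 (working shown to 4 dp, full precision carried).
The second survey: N=81, proportions 0.0741, 0.1605, 0.0988, 0.5309, 0.1358, giving 1−D = 0.6587.
Difference = |0.8016 − 0.6587| = 0.1429, i.e. 0.14 to 2 decimal places.

0.14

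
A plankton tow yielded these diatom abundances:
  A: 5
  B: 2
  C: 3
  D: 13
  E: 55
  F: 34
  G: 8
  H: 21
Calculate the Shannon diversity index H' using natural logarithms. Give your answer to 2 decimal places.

Total N = 5+2+3+13+55+34+8+21 = 141, so the proportions are 0.0355, 0.0142, 0.0213, 0.0922, 0.3901, 0.2411, 0.0567, 0.1489 (working shown to 4 dp, full precision carried).
Each pᵢ ln pᵢ term: 0.0355×(-3.3393)=-0.1184, 0.0142×(-4.2556)=-0.0604, 0.0213×(-3.8501)=-0.0819, 0.0922×(-2.3838)=-0.2198, 0.3901×(-0.9414)=-0.3672, 0.2411×(-1.4224)=-0.3430, 0.0567×(-2.8693)=-0.1628, 0.1489×(-1.9042)=-0.2836.
Sum = -1.6371, so H' = 1.64.

1.64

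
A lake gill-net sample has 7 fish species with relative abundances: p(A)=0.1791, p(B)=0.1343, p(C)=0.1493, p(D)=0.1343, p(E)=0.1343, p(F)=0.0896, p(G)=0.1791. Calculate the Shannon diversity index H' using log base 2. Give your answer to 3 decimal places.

Each pᵢ log₂ pᵢ term (working shown to 5 dp, full precision carried): 0.1791×(-2.48116)=-0.44438, 0.1343×(-2.89647)=-0.38900, 0.1493×(-2.74371)=-0.40964, 0.1343×(-2.89647)=-0.38900, 0.1343×(-2.89647)=-0.38900, 0.0896×(-3.48036)=-0.31184, 0.1791×(-2.48116)=-0.44438.
Sum = -2.77722, so H' = 2.777.

2.777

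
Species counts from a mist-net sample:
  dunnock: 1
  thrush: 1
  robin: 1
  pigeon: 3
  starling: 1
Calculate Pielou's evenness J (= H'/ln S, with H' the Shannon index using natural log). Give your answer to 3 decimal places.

Total N = 1+1+1+3+1 = 7, so the proportions are 0.14286, 0.14286, 0.14286, 0.42857, 0.14286 (working shown to 5 dp, full precision carried).
H' = −Σ pᵢ ln pᵢ = −((-0.27799) + (-0.27799) + (-0.27799) + (-0.36313) + (-0.27799)) = 1.47508.
With S = 5 species, ln S = 1.60944, so J = 1.47508/1.60944 = 0.91652, i.e. 0.917 to 3 decimal places.

0.917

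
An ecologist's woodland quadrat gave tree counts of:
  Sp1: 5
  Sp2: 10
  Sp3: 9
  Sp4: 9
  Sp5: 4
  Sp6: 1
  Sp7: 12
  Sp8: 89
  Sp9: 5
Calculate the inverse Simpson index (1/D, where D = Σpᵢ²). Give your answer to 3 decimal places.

Total N = 5+10+9+9+4+1+12+89+5 = 144, so the proportions are 0.034722, 0.069444, 0.0625, 0.0625, 0.027778, 0.006944, 0.083333, 0.618056, 0.034722 (working shown to 6 dp, full precision carried).
D = 0.034722² + 0.069444² + 0.0625² + 0.0625² + 0.027778² + 0.006944² + 0.083333² + 0.618056² + 0.034722² = 0.001206 + 0.004823 + 0.003906 + 0.003906 + 0.000772 + 0.000048 + 0.006944 + 0.381993 + 0.001206 = 0.404803.
So 1/D = 2.47034, i.e. 2.470 to 3 decimal places.

2.470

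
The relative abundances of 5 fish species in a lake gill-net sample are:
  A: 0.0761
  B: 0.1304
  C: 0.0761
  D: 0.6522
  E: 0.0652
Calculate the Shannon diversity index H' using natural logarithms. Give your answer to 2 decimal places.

1.11

Each pᵢ ln pᵢ term (working shown to 4 dp, full precision carried): 0.0761×(-2.5757)=-0.1960, 0.1304×(-2.0371)=-0.2656, 0.0761×(-2.5757)=-0.1960, 0.6522×(-0.4274)=-0.2788, 0.0652×(-2.7303)=-0.1780.
Sum = -1.1144, so H' = 1.11.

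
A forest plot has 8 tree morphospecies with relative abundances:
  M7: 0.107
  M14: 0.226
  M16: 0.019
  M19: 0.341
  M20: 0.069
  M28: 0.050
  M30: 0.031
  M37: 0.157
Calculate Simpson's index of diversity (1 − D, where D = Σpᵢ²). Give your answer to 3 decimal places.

0.788

D = 0.107² + 0.226² + 0.019² + 0.341² + 0.069² + 0.05² + 0.031² + 0.157² = 0.01145 + 0.05108 + 0.00036 + 0.11628 + 0.00476 + 0.00250 + 0.00096 + 0.02465 = 0.21204 (working shown to 5 dp, full precision carried).
So 1 − D = 0.78796, i.e. 0.788 to 3 decimal places.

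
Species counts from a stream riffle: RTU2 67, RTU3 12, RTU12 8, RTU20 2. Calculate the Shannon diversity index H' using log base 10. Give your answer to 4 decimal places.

Total N = 67+12+8+2 = 89, so the proportions are 0.752809, 0.134831, 0.089888, 0.022472 (working shown to 6 dp, full precision carried).
Each pᵢ log₁₀ pᵢ term: 0.752809×(-0.123315)=-0.092833, 0.134831×(-0.870209)=-0.117332, 0.089888×(-1.046300)=-0.094049, 0.022472×(-1.648360)=-0.037042.
Sum = -0.341256, so H' = 0.3413.

0.3413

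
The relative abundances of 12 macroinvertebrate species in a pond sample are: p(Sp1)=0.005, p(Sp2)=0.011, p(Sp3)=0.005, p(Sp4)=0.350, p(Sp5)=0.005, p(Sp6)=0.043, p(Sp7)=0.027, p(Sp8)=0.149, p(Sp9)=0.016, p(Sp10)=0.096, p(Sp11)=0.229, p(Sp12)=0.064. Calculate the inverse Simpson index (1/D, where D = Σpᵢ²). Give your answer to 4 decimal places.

D = 0.005² + 0.011² + 0.005² + 0.35² + 0.005² + 0.043² + 0.027² + 0.149² + 0.016² + 0.096² + 0.229² + 0.064² = 0.00002500 + 0.00012100 + 0.00002500 + 0.12250000 + 0.00002500 + 0.00184900 + 0.00072900 + 0.02220100 + 0.00025600 + 0.00921600 + 0.05244100 + 0.00409600 = 0.21348400 (working shown to 8 dp, full precision carried).
So 1/D = 4.684192, i.e. 4.6842 to 4 decimal places.

4.6842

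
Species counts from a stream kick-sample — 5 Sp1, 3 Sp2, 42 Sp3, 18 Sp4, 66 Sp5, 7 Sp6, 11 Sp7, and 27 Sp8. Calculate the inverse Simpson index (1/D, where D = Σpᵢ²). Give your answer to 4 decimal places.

4.3434

Total N = 5+3+42+18+66+7+11+27 = 179, so the proportions are 0.02793296, 0.01675978, 0.23463687, 0.10055866, 0.36871508, 0.03910615, 0.06145251, 0.15083799 (working shown to 8 dp, full precision carried).
D = 0.02793296² + 0.01675978² + 0.23463687² + 0.10055866² + 0.36871508² + 0.03910615² + 0.06145251² + 0.15083799² = 0.00078025 + 0.00028089 + 0.05505446 + 0.01011204 + 0.13595081 + 0.00152929 + 0.00377641 + 0.02275210 = 0.23023626.
So 1/D = 4.343365, i.e. 4.3434 to 4 decimal places.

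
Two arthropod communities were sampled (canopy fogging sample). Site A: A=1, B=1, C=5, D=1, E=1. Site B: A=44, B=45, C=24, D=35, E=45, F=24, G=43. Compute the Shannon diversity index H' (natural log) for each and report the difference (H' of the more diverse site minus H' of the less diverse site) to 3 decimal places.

Site A: N=9, proportions 0.11111, 0.11111, 0.55556, 0.11111, 0.11111, giving H' = 1.30309 (working shown to 5 dp, full precision carried).
Site B: N=260, proportions 0.16923, 0.17308, 0.09231, 0.13462, 0.17308, 0.09231, 0.16538, giving H' = 1.91522.
Difference = |1.30309 − 1.91522| = 0.61213, i.e. 0.612 to 3 decimal places.

0.612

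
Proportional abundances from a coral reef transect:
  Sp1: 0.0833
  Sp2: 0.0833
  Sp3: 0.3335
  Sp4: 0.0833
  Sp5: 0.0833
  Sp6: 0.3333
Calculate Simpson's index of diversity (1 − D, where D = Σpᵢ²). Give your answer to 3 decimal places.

D = 0.0833² + 0.0833² + 0.3335² + 0.0833² + 0.0833² + 0.3333² = 0.00694 + 0.00694 + 0.11122 + 0.00694 + 0.00694 + 0.11109 = 0.25007 (working shown to 5 dp, full precision carried).
So 1 − D = 0.74993, i.e. 0.750 to 3 decimal places.

0.750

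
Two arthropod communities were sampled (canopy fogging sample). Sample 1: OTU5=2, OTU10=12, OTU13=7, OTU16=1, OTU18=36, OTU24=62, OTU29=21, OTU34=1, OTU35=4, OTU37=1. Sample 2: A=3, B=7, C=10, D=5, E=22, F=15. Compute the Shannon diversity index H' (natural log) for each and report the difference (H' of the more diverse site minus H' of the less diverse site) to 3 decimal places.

0.007

Sample 1: N=147, proportions 0.01361, 0.08163, 0.04762, 0.0068, 0.2449, 0.42177, 0.14286, 0.0068, 0.02721, 0.0068, giving H' = 1.59454 (working shown to 5 dp, full precision carried).
Sample 2: N=62, proportions 0.04839, 0.1129, 0.16129, 0.08065, 0.35484, 0.24194, giving H' = 1.60110.
Difference = |1.59454 − 1.60110| = 0.00656, i.e. 0.007 to 3 decimal places.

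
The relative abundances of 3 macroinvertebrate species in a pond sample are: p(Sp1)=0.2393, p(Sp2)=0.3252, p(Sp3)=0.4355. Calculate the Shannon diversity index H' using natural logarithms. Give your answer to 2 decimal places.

1.07

Each pᵢ ln pᵢ term (working shown to 4 dp, full precision carried): 0.2393×(-1.4300)=-0.3422, 0.3252×(-1.1233)=-0.3653, 0.4355×(-0.8313)=-0.3620.
Sum = -1.0695, so H' = 1.07.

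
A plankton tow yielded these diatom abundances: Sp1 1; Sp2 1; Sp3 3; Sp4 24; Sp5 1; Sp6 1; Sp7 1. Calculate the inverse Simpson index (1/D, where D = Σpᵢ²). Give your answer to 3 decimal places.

1.736

Total N = 1+1+3+24+1+1+1 = 32, so the proportions are 0.03125, 0.03125, 0.09375, 0.75, 0.03125, 0.03125, 0.03125 (working shown to 6 dp, full precision carried).
D = 0.03125² + 0.03125² + 0.09375² + 0.75² + 0.03125² + 0.03125² + 0.03125² = 0.000977 + 0.000977 + 0.008789 + 0.562500 + 0.000977 + 0.000977 + 0.000977 = 0.576172.
So 1/D = 1.73559, i.e. 1.736 to 3 decimal places.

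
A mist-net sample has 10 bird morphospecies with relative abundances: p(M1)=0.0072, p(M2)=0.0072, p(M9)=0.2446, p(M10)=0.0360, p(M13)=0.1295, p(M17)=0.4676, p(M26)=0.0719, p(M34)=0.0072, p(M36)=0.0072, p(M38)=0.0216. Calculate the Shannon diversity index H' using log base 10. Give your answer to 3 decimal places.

Each pᵢ log₁₀ pᵢ term (working shown to 5 dp, full precision carried): 0.0072×(-2.14267)=-0.01543, 0.0072×(-2.14267)=-0.01543, 0.2446×(-0.61154)=-0.14958, 0.036×(-1.44370)=-0.05197, 0.1295×(-0.88773)=-0.11496, 0.4676×(-0.33013)=-0.15437, 0.0719×(-1.14327)=-0.08220, 0.0072×(-2.14267)=-0.01543, 0.0072×(-2.14267)=-0.01543, 0.0216×(-1.66555)=-0.03598.
Sum = -0.65077, so H' = 0.651.

0.651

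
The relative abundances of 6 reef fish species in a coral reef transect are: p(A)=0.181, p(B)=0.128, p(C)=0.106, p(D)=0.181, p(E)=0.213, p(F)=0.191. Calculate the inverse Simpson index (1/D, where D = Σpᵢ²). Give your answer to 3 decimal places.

5.715

D = 0.181² + 0.128² + 0.106² + 0.181² + 0.213² + 0.191² = 0.0327610 + 0.0163840 + 0.0112360 + 0.0327610 + 0.0453690 + 0.0364810 = 0.1749920 (working shown to 7 dp, full precision carried).
So 1/D = 5.71455, i.e. 5.715 to 3 decimal places.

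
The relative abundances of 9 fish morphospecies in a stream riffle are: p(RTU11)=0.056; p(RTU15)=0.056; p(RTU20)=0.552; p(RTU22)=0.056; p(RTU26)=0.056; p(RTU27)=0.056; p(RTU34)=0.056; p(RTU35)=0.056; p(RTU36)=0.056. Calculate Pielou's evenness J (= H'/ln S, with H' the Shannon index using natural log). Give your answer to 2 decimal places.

0.74

H' = −Σ pᵢ ln pᵢ = −((-0.1614) + (-0.1614) + (-0.3280) + (-0.1614) + (-0.1614) + (-0.1614) + (-0.1614) + (-0.1614) + (-0.1614)) = 1.6193 (working shown to 4 dp, full precision carried).
With S = 9 species, ln S = 2.1972, so J = 1.6193/2.1972 = 0.7370, i.e. 0.74 to 2 decimal places.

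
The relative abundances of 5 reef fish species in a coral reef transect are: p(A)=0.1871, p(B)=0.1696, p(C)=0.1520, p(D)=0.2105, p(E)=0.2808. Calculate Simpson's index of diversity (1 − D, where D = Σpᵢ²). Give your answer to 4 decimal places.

D = 0.1871² + 0.1696² + 0.152² + 0.2105² + 0.2808² = 0.035006 + 0.028764 + 0.023104 + 0.044310 + 0.078849 = 0.210033 (working shown to 6 dp, full precision carried).
So 1 − D = 0.789967, i.e. 0.7900 to 4 decimal places.

0.7900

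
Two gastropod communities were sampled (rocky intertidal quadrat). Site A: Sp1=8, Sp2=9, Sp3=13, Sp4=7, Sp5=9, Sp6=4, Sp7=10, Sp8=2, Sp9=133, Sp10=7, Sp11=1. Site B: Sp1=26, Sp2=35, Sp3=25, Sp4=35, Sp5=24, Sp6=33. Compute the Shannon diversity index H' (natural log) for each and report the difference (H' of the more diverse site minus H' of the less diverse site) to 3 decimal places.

0.393

Site A: N=203, proportions 0.039409, 0.044335, 0.064039, 0.034483, 0.044335, 0.019704, 0.049261, 0.009852, 0.655172, 0.034483, 0.004926, giving H' = 1.386376 (working shown to 6 dp, full precision carried).
Site B: N=178, proportions 0.146067, 0.196629, 0.140449, 0.196629, 0.134831, 0.185393, giving H' = 1.778891.
Difference = |1.386376 − 1.778891| = 0.392515, i.e. 0.393 to 3 decimal places.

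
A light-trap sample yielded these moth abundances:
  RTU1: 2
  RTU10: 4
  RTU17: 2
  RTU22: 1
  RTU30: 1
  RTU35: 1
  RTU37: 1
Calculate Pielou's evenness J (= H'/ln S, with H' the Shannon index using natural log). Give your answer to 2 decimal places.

Total N = 2+4+2+1+1+1+1 = 12, so the proportions are 0.1667, 0.3333, 0.1667, 0.0833, 0.0833, 0.0833, 0.0833 (working shown to 4 dp, full precision carried).
H' = −Σ pᵢ ln pᵢ = −((-0.2986) + (-0.3662) + (-0.2986) + (-0.2071) + (-0.2071) + (-0.2071) + (-0.2071)) = 1.7918.
With S = 7 species, ln S = 1.9459, so J = 1.7918/1.9459 = 0.9208, i.e. 0.92 to 2 decimal places.

0.92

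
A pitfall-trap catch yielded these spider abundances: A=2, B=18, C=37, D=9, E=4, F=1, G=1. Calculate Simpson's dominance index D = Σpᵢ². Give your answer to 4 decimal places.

0.3465

Total N = 2+18+37+9+4+1+1 = 72, so the proportions are 0.027778, 0.25, 0.513889, 0.125, 0.055556, 0.013889, 0.013889 (working shown to 6 dp, full precision carried).
D = 0.027778² + 0.25² + 0.513889² + 0.125² + 0.055556² + 0.013889² + 0.013889² = 0.000772 + 0.062500 + 0.264082 + 0.015625 + 0.003086 + 0.000193 + 0.000193 = 0.346451.
To 4 decimal places, D = 0.3465.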